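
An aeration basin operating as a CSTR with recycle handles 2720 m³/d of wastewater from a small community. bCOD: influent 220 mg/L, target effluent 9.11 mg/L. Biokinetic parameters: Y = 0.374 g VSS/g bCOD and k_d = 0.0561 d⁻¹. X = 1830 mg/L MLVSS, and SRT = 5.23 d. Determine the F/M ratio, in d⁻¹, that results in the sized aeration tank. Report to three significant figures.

Rearranging the biomass balance for a CMAS with decay, V = Y·Q·ΔS·θ_c / [X·(1+k_d θ_c)] = 0.374 × 2720 × (220 − 9.11) × 5.23 / [1830 × (1 + 0.0561 × 5.23)] = 1.12×10^6 / 2367 = 474.0 m³.
Food-to-microorganism ratio F/M = Q S₀ / (V X) = 2720 × 220 / (474.0 × 1830) = 0.6898 d⁻¹.

F/M ≈ 0.690 d⁻¹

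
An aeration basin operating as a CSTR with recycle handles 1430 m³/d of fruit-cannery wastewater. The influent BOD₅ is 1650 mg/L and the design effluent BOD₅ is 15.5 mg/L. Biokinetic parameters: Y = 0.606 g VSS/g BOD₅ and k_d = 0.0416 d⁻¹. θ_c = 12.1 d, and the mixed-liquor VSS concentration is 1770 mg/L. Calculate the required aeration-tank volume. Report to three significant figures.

V ≈ 6440 m³

From the SRT design equation V = Y Q (S₀−S) θ_c / [X (1 + k_d θ_c)] = 0.606 × 1430 × (1650 − 15.5) × 12.1 / [1770 × (1 + 0.0416 × 12.1)] = 1.71×10^7 / 2661 = 6441 m³.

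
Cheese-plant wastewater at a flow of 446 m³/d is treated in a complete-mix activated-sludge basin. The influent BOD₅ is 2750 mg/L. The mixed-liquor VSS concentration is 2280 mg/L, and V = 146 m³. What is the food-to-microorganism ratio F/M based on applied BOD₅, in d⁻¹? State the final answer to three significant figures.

Food-to-microorganism ratio F/M = Q S₀ / (V X) = 446 × 2750 / (146.0 × 2280) = 3.685 d⁻¹.

F/M ≈ 3.68 d⁻¹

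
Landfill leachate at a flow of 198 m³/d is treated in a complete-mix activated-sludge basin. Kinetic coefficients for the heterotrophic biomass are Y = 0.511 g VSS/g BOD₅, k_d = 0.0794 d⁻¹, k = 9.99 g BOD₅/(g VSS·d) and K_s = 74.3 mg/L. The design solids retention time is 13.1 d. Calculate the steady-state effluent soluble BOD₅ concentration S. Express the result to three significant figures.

From the Monod/SRT balance for a CMAS, S = K_s·(1+k_d θ_c)/[θ_c·(Y k − k_d) − 1] = 74.3 × (1 + 0.0794 × 13.1) / [13.1 × (0.511 × 9.99 − 0.0794) − 1] = 151.6 / 64.83 = 2.338 mg/L.

S ≈ 2.34 mg/L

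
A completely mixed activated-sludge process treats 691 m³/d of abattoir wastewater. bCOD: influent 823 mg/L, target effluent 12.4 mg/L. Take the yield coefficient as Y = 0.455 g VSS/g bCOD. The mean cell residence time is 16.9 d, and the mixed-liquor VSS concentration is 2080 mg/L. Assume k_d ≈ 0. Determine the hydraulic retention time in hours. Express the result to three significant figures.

τ ≈ 71.9 h

Biomass mass balance (decay neglected): V·X = Y·Q·(S₀ − S)·θ_c, so V = 0.455 × 691 × (823 − 12.4) × 16.9 / 2080 = 2071 m³.
Hydraulic retention time τ = V/Q = 2071 / 691 = 2.997 d = 71.92 h.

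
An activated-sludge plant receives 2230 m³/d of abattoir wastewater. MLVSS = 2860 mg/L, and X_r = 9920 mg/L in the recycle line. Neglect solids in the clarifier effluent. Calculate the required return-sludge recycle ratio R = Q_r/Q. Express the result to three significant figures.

R = Q_r/Q = X/(X_r − X) = 2860 / (9920 − 2860) = 0.4051.

R ≈ 0.405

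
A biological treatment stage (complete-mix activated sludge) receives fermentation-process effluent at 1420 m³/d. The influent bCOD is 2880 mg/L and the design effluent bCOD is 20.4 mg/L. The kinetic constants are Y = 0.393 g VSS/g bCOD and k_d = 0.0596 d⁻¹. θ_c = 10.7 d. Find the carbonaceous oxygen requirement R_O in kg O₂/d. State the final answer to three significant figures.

Correct the yield for decay: Y_obs = Y/(1 + k_d θ_c) = 0.393 / (1 + 0.0596 × 10.7) = 0.393 / 1.638 = 0.2400.
Q·(S₀ − S) = 1420 × (2880 − 20.4) × 10⁻³ = 4061 kg/d removed.
Biomass synthesised: P_X = Y_obs × 4061 = 974.4 kg VSS/d.
Carbonaceous O₂ demand = substrate oxidised − cell-mass equivalent = 4061 − 1.42 × 974.4 = 2677 kg O₂/d.

R_O ≈ 2680 kg O₂/d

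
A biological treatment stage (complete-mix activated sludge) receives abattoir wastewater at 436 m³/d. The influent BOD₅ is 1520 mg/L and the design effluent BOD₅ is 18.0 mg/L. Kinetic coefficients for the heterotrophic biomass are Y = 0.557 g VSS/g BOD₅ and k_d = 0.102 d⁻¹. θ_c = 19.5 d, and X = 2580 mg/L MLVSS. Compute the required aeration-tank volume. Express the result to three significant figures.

From the SRT design equation V = Y Q (S₀−S) θ_c / [X (1 + k_d θ_c)] = 0.557 × 436 × (1520 − 18.0) × 19.5 / [2580 × (1 + 0.102 × 19.5)] = 7.11×10^6 / 7712 = 922.4 m³.

V ≈ 922 m³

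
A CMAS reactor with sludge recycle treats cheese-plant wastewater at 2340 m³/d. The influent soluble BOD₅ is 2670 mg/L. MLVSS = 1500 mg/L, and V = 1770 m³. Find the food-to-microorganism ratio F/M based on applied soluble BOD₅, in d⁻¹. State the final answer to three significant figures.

Food-to-microorganism ratio F/M = Q S₀ / (V X) = 2340 × 2670 / (1770 × 1500) = 2.353 d⁻¹.

F/M ≈ 2.35 d⁻¹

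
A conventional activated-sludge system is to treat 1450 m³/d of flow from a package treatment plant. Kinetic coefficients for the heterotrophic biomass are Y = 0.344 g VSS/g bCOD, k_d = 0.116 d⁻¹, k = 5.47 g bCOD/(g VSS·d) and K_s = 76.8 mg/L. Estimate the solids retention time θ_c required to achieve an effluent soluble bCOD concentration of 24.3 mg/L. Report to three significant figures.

From 1/θ_c = Y·k·S/(K_s + S) − k_d: Y·k·S/(K_s+S) = 0.344 × 5.47 × 24.3 / (76.8 + 24.3) = 0.4523 d⁻¹.
θ_c = 1/(μ − k_d) = 1/(0.4523 − 0.116) = 1/0.3363 = 2.974 d.

θ_c ≈ 2.97 d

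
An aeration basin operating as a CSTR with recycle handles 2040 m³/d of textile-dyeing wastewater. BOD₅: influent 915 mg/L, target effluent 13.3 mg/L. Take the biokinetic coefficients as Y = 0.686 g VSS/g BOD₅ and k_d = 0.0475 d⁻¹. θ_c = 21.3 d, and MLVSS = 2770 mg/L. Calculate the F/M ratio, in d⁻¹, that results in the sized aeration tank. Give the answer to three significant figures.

Steady-state biomass mass balance: V·X·(1 + k_d·θ_c) = Y·Q·(S₀ − S)·θ_c, so V = 0.686 × 2040 × (915 − 13.3) × 21.3 / [2770 × (1 + 0.0475 × 21.3)] = 2.69×10^7 / 5573 = 4823 m³.
F/M = Q·S₀ / (V·X) = 2040 × 915 / (4823 × 2770) = 0.1397 g BOD₅·(g VSS·d)⁻¹.

F/M ≈ 0.140 d⁻¹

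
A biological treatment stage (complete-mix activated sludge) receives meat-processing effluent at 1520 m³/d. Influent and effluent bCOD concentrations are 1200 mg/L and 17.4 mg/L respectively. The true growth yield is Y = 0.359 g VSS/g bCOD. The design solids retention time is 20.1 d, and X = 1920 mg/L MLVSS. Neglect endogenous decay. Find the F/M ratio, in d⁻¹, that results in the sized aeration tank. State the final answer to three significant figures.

F/M ≈ 0.141 d⁻¹

Biomass mass balance (decay neglected): V·X = Y·Q·(S₀ − S)·θ_c, so V = 0.359 × 1520 × (1200 − 17.4) × 20.1 / 1920 = 6756 m³.
F/M = Q·S₀ / (V·X) = 1520 × 1200 / (6756 × 1920) = 0.1406 g bCOD·(g VSS·d)⁻¹.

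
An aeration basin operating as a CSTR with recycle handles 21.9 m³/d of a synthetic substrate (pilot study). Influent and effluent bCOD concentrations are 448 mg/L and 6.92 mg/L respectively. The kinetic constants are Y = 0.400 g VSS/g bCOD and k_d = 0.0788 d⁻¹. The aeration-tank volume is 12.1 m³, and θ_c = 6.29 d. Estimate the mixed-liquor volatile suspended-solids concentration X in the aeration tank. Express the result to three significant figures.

From V·X·(1 + k_d·θ_c) = Y·Q·(S₀ − S)·θ_c: X = 0.400 × 21.9 × (448 − 6.92) × 6.29 / [12.1 × (1 + 0.0788 × 6.29)] = 1343 mg/L.

X ≈ 1340 mg/L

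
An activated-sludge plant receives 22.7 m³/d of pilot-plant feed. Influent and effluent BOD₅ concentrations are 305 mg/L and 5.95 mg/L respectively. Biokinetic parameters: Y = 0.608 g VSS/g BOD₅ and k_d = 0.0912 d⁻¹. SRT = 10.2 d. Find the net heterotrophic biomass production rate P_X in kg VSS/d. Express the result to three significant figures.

Y_obs = Y / (1 + k_d θ_c) = 0.608 / (1 + 0.0912 × 10.2) = 0.608 / 1.930 = 0.3150.
Substrate removed = Q·(S₀ − S) = 22.7 m³/d × (305 − 5.95) g/m³ = 6.79×10^3 g/d = 6.788 kg/d.
So the net sludge growth is P_X = 0.3150 × 6.788 = 2.138 kg VSS/d.

P_X ≈ 2.14 kg VSS/d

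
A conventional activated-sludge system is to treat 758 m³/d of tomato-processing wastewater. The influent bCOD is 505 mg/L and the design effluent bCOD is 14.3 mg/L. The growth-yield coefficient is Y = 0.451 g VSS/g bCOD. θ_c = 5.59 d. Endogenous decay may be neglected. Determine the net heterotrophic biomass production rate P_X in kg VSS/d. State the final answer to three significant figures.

P_X ≈ 168 kg VSS/d

No decay correction is needed, so Y_obs = Y = 0.451.
ΔS = 505 − 14.3 = 490.7 mg/L, so the substrate removal rate is 758 × 490.7/1000 = 372.0 kg bCOD/d.
P_X = Y_obs · Q(S₀ − S) = 0.4510 × 372.0 = 167.7 kg VSS/d.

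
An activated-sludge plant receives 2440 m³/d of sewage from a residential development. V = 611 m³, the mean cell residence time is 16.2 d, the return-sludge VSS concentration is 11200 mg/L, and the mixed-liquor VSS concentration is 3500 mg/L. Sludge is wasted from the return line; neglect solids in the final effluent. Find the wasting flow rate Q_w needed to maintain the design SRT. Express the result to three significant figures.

Q_w ≈ 11.8 m³/d

θ_c = V·X/(Q_w·X_r) when wasting from the recycle, so Q_w = V·X/(θ_c·X_r) = 611.0 × 3500 / (16.2 × 11200) = 11.79 m³/d.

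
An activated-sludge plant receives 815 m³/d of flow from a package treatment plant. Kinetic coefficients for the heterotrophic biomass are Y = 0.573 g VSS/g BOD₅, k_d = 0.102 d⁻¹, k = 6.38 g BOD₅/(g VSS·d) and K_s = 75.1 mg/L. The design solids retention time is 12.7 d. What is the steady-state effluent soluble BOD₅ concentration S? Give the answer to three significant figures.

S ≈ 3.91 mg/L

Effluent substrate depends only on kinetics and SRT: S = K_s(1 + k_d θ_c) / [θ_c(Yk − k_d) − 1] = 75.1 × (1 + 0.102 × 12.7) / [12.7 × (0.573 × 6.38 − 0.102) − 1] = 172.4 / 44.13 = 3.906 mg/L.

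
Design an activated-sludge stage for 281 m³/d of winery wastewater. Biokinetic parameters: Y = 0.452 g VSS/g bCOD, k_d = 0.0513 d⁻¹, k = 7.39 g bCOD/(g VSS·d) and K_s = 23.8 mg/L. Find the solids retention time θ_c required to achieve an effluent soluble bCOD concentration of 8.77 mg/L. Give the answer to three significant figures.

θ_c ≈ 1.18 d

From 1/θ_c = Y·k·S/(K_s + S) − k_d: Y·k·S/(K_s+S) = 0.452 × 7.39 × 8.77 / (23.8 + 8.77) = 0.8994 d⁻¹.
Then 1/θ_c = μ − k_d = 0.8994 − 0.0513 = 0.8481 d⁻¹, giving θ_c = 1.179 d.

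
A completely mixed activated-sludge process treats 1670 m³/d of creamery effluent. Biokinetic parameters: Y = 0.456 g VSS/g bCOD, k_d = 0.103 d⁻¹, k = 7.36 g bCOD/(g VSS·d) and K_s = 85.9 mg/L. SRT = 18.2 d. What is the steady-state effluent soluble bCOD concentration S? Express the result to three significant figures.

From the Monod/SRT balance for a CMAS, S = K_s·(1+k_d θ_c)/[θ_c·(Y k − k_d) − 1] = 85.9 × (1 + 0.103 × 18.2) / [18.2 × (0.456 × 7.36 − 0.103) − 1] = 246.9 / 58.21 = 4.242 mg/L.

S ≈ 4.24 mg/L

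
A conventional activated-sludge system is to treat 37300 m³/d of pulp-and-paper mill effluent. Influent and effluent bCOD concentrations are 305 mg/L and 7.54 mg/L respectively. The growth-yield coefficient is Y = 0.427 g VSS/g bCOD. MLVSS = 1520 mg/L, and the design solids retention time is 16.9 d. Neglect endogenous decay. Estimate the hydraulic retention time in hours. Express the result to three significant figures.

V·X = Y·Q·ΔS·θ_c gives V = 0.427 × 37300 × (305 − 7.54) × 16.9 / 1520 = 52675 m³.
HRT = V/Q = 52675 m³ / 37300 m³·d⁻¹ = 1.412 d × 24 = 33.89 h.

τ ≈ 33.9 h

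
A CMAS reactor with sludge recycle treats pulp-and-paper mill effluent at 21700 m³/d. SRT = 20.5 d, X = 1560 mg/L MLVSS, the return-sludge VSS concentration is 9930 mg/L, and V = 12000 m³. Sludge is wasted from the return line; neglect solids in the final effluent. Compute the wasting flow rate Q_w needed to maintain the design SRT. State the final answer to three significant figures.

Q_w ≈ 92.0 m³/d

Wasting from the return line (neglecting effluent solids): Q_w = V·X / (θ_c·X_r) = 12000 × 1560 / (20.5 × 9930) = 91.96 m³/d.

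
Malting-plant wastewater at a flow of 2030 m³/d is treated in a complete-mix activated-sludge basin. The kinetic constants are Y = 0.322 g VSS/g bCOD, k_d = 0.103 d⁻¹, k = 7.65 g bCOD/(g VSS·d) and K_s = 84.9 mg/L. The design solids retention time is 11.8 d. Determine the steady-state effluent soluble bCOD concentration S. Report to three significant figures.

S ≈ 7.00 mg/L

For a completely mixed reactor with recycle the Lawrence–McCarty relation gives S = K_s·(1 + k_d·θ_c) / [θ_c·(Y·k − k_d) − 1] = 84.9 × (1 + 0.103 × 11.8) / [11.8 × (0.322 × 7.65 − 0.103) − 1] = 188.1 / 26.85 = 7.005 mg/L.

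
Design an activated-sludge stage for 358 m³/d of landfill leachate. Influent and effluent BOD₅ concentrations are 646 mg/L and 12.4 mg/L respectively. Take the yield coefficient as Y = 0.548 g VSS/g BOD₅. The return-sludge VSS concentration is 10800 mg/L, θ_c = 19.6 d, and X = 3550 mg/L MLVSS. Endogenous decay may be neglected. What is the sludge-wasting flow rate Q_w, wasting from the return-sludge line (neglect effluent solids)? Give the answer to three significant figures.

Biomass mass balance (decay neglected): V·X = Y·Q·(S₀ − S)·θ_c, so V = 0.548 × 358 × (646 − 12.4) × 19.6 / 3550 = 686.3 m³.
Wasting from the return line (neglecting effluent solids): Q_w = V·X / (θ_c·X_r) = 686.3 × 3550 / (19.6 × 10800) = 11.51 m³/d.

Q_w ≈ 11.5 m³/d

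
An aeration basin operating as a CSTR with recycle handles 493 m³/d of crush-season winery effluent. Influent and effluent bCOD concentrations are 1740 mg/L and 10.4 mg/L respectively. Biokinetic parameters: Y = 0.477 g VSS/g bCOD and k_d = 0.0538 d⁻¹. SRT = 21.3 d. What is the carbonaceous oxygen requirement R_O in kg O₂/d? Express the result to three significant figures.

Correct the yield for decay: Y_obs = Y/(1 + k_d θ_c) = 0.477 / (1 + 0.0538 × 21.3) = 0.477 / 2.146 = 0.2223.
Mass of bCOD removed per day: Q(S₀ − S) = 493 × 1730 g/m³ = 852.7 kg/d.
Biomass synthesised: P_X = Y_obs × 852.7 = 189.5 kg VSS/d.
R_O = Q·ΔS − 1.42 P_X = 852.7 − 269.1 = 583.6 kg O₂/d.

R_O ≈ 584 kg O₂/d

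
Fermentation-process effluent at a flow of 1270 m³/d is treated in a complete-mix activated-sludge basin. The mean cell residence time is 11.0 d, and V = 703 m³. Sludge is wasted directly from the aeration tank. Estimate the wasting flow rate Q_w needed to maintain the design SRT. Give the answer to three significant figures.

Wasting from the aeration tank: Q_w = V / θ_c = 703.0 / 11.0 = 63.91 m³/d.

Q_w ≈ 63.9 m³/d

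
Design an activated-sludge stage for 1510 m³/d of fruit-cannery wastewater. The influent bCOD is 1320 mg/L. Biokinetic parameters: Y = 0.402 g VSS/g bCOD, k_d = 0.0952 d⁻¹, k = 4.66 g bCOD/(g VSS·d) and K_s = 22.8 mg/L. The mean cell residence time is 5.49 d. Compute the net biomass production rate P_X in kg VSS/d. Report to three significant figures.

P_X ≈ 525 kg VSS/d

For a completely mixed reactor with recycle the Lawrence–McCarty relation gives S = K_s·(1 + k_d·θ_c) / [θ_c·(Y·k − k_d) − 1] = 22.8 × (1 + 0.0952 × 5.49) / [5.49 × (0.402 × 4.66 − 0.0952) − 1] = 34.72 / 8.762 = 3.962 mg/L.
Y_obs = Y / (1 + k_d θ_c) = 0.402 / (1 + 0.0952 × 5.49) = 0.402 / 1.523 = 0.2640.
Substrate removed = Q·(S₀ − S) = 1510 m³/d × (1320 − 3.96) g/m³ = 1.99×10^6 g/d = 1987 kg/d.
Net biomass production P_X = Y_obs × Q·(S₀ − S) = 0.2640 × 1987 = 524.7 kg VSS/d.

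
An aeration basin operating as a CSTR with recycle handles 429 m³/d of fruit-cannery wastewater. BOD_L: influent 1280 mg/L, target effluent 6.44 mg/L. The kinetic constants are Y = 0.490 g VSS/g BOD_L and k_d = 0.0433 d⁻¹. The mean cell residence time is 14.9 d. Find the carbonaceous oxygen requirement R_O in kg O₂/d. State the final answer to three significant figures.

R_O ≈ 315 kg O₂/d

Observed yield with endogenous decay: Y_obs = Y / (1 + k_d·θ_c) = 0.490 / (1 + 0.0433 × 14.9) = 0.490 / 1.645 = 0.2978 g VSS/g BOD_L.
Substrate removed = Q·(S₀ − S) = 429 m³/d × (1280 − 6.44) g/m³ = 5.46×10^5 g/d = 546.4 kg/d.
P_X = Y_obs·Q·(S₀ − S) = 0.2978 × 546.4 = 162.7 kg VSS/d.
R_O = Q·ΔS − 1.42 P_X = 546.4 − 231.1 = 315.3 kg O₂/d.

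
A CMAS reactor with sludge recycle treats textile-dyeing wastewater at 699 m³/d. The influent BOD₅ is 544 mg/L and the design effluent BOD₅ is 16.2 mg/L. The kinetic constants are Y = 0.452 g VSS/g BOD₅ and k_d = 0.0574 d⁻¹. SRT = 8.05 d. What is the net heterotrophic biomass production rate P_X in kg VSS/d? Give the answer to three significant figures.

Observed yield with endogenous decay: Y_obs = Y / (1 + k_d·θ_c) = 0.452 / (1 + 0.0574 × 8.05) = 0.452 / 1.462 = 0.3092 g VSS/g BOD₅.
Q·(S₀ − S) = 699 × (544 − 16.2) × 10⁻³ = 368.9 kg/d removed.
Biomass produced: P_X = Y_obs·Q·ΔS = 0.3092 × 368.9 ≈ 114.1 kg VSS/d.

P_X ≈ 114 kg VSS/d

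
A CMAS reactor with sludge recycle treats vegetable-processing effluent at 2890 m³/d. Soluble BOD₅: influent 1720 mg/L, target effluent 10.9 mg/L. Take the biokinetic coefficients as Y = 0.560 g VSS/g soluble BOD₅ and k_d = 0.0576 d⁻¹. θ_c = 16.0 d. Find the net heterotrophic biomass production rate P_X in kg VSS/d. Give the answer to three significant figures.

Y_obs = Y / (1 + k_d θ_c) = 0.560 / (1 + 0.0576 × 16.0) = 0.560 / 1.922 = 0.2914.
Q·(S₀ − S) = 2890 × (1720 − 10.9) × 10⁻³ = 4939 kg/d removed.
So the net sludge growth is P_X = 0.2914 × 4939 = 1439 kg VSS/d.

P_X ≈ 1440 kg VSS/d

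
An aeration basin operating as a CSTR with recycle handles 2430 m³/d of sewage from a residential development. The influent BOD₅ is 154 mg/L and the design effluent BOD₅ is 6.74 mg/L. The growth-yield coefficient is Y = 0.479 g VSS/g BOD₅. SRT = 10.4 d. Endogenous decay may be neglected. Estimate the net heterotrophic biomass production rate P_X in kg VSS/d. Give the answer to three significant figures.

P_X ≈ 171 kg VSS/d

Since k_d ≈ 0, Y_obs = Y = 0.479 g VSS/g BOD₅.
Q·(S₀ − S) = 2430 × (154 − 6.74) × 10⁻³ = 357.8 kg/d removed.
So the net sludge growth is P_X = 0.4790 × 357.8 = 171.4 kg VSS/d.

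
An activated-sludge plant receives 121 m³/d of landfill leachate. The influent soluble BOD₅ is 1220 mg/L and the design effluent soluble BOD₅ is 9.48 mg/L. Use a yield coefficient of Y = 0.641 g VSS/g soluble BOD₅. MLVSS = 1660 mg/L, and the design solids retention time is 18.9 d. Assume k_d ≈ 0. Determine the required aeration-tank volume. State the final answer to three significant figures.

V·X = Y·Q·ΔS·θ_c gives V = 0.641 × 121 × (1220 − 9.48) × 18.9 / 1660 = 1069 m³.

V ≈ 1070 m³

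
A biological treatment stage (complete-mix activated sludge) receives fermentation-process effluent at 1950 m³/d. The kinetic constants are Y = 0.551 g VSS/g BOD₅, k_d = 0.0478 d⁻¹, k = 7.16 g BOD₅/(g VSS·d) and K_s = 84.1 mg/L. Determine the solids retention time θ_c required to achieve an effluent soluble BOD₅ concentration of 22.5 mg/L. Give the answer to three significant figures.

From 1/θ_c = Y·k·S/(K_s + S) − k_d: Y·k·S/(K_s+S) = 0.551 × 7.16 × 22.5 / (84.1 + 22.5) = 0.8327 d⁻¹.
Then 1/θ_c = μ − k_d = 0.8327 − 0.0478 = 0.7849 d⁻¹, giving θ_c = 1.274 d.

θ_c ≈ 1.27 d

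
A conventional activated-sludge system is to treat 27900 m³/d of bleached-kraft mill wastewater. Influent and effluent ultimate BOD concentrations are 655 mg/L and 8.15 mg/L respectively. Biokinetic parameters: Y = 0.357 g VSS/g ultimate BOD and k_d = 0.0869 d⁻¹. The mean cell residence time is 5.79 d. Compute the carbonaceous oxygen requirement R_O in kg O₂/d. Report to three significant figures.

R_O ≈ 12000 kg O₂/d

Y_obs = Y / (1 + k_d θ_c) = 0.357 / (1 + 0.0869 × 5.79) = 0.357 / 1.503 = 0.2375.
Mass of ultimate BOD removed per day: Q(S₀ − S) = 27900 × 646.9 g/m³ = 18047 kg/d.
Biomass synthesised: P_X = Y_obs × 18047 = 4286 kg VSS/d.
R_O = Q·ΔS − 1.42 P_X = 18047 − 6086 = 11961 kg O₂/d.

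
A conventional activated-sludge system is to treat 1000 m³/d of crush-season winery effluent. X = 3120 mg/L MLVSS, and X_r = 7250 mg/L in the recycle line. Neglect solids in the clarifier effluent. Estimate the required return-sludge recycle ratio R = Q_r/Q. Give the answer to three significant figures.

Mass balance around the secondary clarifier (neglecting effluent solids): R = X / (X_r − X) = 3120 / (7250 − 3120) = 0.7554.

R ≈ 0.755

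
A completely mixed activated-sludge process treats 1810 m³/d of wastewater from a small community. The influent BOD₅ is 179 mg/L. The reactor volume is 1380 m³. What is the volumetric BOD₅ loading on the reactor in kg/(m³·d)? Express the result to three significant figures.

L_v ≈ 0.235 kg BOD₅/(m³·d)

Volumetric loading L_v = Q·S₀ / V = 1810 × 179 g/m³ / 1380 m³ = 234.8 g/(m³·d) = 0.2348 kg BOD₅/(m³·d).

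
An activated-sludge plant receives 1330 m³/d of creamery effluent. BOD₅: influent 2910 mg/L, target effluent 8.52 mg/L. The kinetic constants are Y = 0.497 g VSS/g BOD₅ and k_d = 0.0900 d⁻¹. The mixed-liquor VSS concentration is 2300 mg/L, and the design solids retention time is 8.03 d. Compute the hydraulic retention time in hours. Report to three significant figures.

τ ≈ 70.1 h

Rearranging the biomass balance for a CMAS with decay, V = Y·Q·ΔS·θ_c / [X·(1+k_d θ_c)] = 0.497 × 1330 × (2910 − 8.52) × 8.03 / [2300 × (1 + 0.0900 × 8.03)] = 1.54×10^7 / 3962 = 3887 m³.
Hydraulic retention time τ = V/Q = 3887 / 1330 = 2.922 d = 70.14 h.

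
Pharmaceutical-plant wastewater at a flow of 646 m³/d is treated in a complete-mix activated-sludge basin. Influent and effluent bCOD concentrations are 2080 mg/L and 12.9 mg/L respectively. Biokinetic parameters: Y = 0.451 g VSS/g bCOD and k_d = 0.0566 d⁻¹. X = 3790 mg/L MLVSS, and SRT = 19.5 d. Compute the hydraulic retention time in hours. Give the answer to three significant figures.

Steady-state biomass mass balance: V·X·(1 + k_d·θ_c) = Y·Q·(S₀ − S)·θ_c, so V = 0.451 × 646 × (2080 − 12.9) × 19.5 / [3790 × (1 + 0.0566 × 19.5)] = 1.17×10^7 / 7973 = 1473 m³.
Hydraulic retention time τ = V/Q = 1473 / 646 = 2.280 d = 54.72 h.

τ ≈ 54.7 h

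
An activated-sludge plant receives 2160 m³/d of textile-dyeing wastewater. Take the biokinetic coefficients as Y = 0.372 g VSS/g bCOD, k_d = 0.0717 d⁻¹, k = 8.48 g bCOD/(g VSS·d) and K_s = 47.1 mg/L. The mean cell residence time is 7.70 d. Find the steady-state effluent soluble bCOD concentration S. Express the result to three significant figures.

S ≈ 3.22 mg/L

From the Monod/SRT balance for a CMAS, S = K_s·(1+k_d θ_c)/[θ_c·(Y k − k_d) − 1] = 47.1 × (1 + 0.0717 × 7.70) / [7.70 × (0.372 × 8.48 − 0.0717) − 1] = 73.10 / 22.74 = 3.215 mg/L.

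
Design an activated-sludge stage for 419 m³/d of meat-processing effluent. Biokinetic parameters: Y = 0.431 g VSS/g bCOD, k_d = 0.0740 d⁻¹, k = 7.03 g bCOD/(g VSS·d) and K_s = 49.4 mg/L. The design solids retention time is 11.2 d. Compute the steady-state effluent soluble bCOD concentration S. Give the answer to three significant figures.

Effluent substrate depends only on kinetics and SRT: S = K_s(1 + k_d θ_c) / [θ_c(Yk − k_d) − 1] = 49.4 × (1 + 0.0740 × 11.2) / [11.2 × (0.431 × 7.03 − 0.0740) − 1] = 90.34 / 32.11 = 2.814 mg/L.

S ≈ 2.81 mg/L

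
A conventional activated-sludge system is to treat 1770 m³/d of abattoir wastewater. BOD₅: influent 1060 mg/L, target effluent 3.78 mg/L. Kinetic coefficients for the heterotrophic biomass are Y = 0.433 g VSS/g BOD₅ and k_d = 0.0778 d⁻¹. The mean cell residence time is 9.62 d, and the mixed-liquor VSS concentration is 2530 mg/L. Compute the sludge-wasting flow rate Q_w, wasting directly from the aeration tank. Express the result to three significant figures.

Q_w ≈ 183 m³/d

From the SRT design equation V = Y Q (S₀−S) θ_c / [X (1 + k_d θ_c)] = 0.433 × 1770 × (1060 − 3.78) × 9.62 / [2530 × (1 + 0.0778 × 9.62)] = 7.79×10^6 / 4424 = 1760 m³.
With mixed-liquor wasting, θ_c = V/Q_w, so Q_w = V/θ_c = 1760/9.62 = 183.0 m³/d.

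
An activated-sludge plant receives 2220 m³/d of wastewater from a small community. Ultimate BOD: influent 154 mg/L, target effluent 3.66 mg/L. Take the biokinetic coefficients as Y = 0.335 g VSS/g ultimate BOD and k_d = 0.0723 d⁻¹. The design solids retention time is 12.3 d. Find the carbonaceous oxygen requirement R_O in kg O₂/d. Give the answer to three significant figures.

R_O ≈ 250 kg O₂/d

The observed yield is Y_obs = Y/(1 + k_d·θ_c) = 0.335 / (1 + 0.0723 × 12.3) = 0.335 / 1.889 = 0.1773 g VSS per g ultimate BOD removed.
Q·(S₀ − S) = 2220 × (154 − 3.66) × 10⁻³ = 333.8 kg/d removed.
P_X = Y_obs·Q·(S₀ − S) = 0.1773 × 333.8 = 59.18 kg VSS/d.
R_O = Q·ΔS − 1.42 P_X = 333.8 − 84.04 = 249.7 kg O₂/d.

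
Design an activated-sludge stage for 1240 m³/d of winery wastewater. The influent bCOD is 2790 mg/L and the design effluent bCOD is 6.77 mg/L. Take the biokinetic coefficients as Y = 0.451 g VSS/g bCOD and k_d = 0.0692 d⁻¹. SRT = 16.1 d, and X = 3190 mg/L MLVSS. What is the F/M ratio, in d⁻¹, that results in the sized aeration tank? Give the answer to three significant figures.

F/M ≈ 0.292 d⁻¹

From the SRT design equation V = Y Q (S₀−S) θ_c / [X (1 + k_d θ_c)] = 0.451 × 1240 × (2790 − 6.77) × 16.1 / [3190 × (1 + 0.0692 × 16.1)] = 2.51×10^7 / 6744 = 3716 m³.
F/M = Q·S₀ / (V·X) = 1240 × 2790 / (3716 × 3190) = 0.2919 g bCOD·(g VSS·d)⁻¹.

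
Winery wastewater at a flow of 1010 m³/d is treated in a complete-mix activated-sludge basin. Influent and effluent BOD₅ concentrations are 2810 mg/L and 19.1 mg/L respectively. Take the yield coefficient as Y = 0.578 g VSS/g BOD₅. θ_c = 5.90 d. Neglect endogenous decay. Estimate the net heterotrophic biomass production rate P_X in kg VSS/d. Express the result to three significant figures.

P_X ≈ 1630 kg VSS/d

Since k_d ≈ 0, Y_obs = Y = 0.578 g VSS/g BOD₅.
Substrate removed = Q·(S₀ − S) = 1010 m³/d × (2810 − 19.1) g/m³ = 2.82×10^6 g/d = 2819 kg/d.
Biomass produced: P_X = Y_obs·Q·ΔS = 0.5780 × 2819 ≈ 1629 kg VSS/d.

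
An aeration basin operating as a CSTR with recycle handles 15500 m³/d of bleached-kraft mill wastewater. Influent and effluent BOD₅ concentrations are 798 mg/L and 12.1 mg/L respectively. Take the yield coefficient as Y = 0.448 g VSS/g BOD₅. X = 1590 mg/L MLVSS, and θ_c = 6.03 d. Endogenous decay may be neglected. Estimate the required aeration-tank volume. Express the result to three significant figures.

V·X = Y·Q·ΔS·θ_c gives V = 0.448 × 15500 × (798 − 12.1) × 6.03 / 1590 = 20697 m³.

V ≈ 20700 m³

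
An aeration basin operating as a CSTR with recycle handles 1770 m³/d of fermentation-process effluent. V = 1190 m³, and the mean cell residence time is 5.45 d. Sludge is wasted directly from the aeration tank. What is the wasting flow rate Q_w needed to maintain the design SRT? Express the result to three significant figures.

Q_w ≈ 218 m³/d

With mixed-liquor wasting, θ_c = V/Q_w, so Q_w = V/θ_c = 1190/5.45 = 218.3 m³/d.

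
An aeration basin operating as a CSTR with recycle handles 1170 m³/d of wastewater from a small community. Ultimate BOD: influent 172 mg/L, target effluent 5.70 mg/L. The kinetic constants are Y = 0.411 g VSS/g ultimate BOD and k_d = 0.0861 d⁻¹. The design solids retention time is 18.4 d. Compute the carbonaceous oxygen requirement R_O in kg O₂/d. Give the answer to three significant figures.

R_O ≈ 151 kg O₂/d

The observed yield is Y_obs = Y/(1 + k_d·θ_c) = 0.411 / (1 + 0.0861 × 18.4) = 0.411 / 2.584 = 0.1590 g VSS per g ultimate BOD removed.
ΔS = 172 − 5.70 = 166.3 mg/L, so the substrate removal rate is 1170 × 166.3/1000 = 194.6 kg ultimate BOD/d.
Net sludge production P_X = 0.1590 × 194.6 = 30.94 kg VSS/d.
R_O = Q·ΔS − 1.42 P_X = 194.6 − 43.94 = 150.6 kg O₂/d.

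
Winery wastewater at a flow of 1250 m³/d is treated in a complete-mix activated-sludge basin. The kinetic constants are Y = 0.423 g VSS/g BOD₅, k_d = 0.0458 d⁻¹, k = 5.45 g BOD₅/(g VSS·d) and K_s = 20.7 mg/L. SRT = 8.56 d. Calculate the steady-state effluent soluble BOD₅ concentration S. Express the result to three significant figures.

Effluent substrate depends only on kinetics and SRT: S = K_s(1 + k_d θ_c) / [θ_c(Yk − k_d) − 1] = 20.7 × (1 + 0.0458 × 8.56) / [8.56 × (0.423 × 5.45 − 0.0458) − 1] = 28.82 / 18.34 = 1.571 mg/L.

S ≈ 1.57 mg/L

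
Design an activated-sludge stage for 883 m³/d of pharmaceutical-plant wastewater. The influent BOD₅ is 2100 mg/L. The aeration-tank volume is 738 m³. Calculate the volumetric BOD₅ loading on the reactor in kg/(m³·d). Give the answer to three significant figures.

L_v ≈ 2.51 kg BOD₅/(m³·d)

Volumetric loading L_v = Q·S₀ / V = 883 × 2100 g/m³ / 738.0 m³ = 2513 g/(m³·d) = 2.513 kg BOD₅/(m³·d).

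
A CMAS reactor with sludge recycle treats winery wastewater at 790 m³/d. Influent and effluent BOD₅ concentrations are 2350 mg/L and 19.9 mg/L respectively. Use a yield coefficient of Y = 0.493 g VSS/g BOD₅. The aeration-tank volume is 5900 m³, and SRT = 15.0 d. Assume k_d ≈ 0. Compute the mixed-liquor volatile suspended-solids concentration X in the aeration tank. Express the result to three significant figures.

X ≈ 2310 mg/L

Without decay, X = Y Q (S₀−S) θ_c / V = 0.493 × 790 × (2350 − 19.9) × 15.0 / 5900 = 2307 mg/L.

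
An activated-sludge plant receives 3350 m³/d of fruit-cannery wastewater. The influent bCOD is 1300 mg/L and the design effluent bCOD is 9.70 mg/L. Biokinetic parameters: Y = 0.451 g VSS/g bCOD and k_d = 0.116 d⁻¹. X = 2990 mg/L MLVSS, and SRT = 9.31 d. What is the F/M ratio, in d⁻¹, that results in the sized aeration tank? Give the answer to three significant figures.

Rearranging the biomass balance for a CMAS with decay, V = Y·Q·ΔS·θ_c / [X·(1+k_d θ_c)] = 0.451 × 3350 × (1300 − 9.70) × 9.31 / [2990 × (1 + 0.116 × 9.31)] = 1.81×10^7 / 6219 = 2918 m³.
F/M = Q·S₀ / (V·X) = 3350 × 1300 / (2918 × 2990) = 0.4991 g bCOD·(g VSS·d)⁻¹.

F/M ≈ 0.499 d⁻¹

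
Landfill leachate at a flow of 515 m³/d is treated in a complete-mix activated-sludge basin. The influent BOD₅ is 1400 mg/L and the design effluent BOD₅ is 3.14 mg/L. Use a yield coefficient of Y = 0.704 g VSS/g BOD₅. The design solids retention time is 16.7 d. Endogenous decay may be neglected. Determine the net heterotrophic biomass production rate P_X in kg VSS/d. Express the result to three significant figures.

P_X ≈ 506 kg VSS/d

Since k_d ≈ 0, Y_obs = Y = 0.704 g VSS/g BOD₅.
Q·(S₀ − S) = 515 × (1400 − 3.14) × 10⁻³ = 719.4 kg/d removed.
Biomass produced: P_X = Y_obs·Q·ΔS = 0.7040 × 719.4 ≈ 506.4 kg VSS/d.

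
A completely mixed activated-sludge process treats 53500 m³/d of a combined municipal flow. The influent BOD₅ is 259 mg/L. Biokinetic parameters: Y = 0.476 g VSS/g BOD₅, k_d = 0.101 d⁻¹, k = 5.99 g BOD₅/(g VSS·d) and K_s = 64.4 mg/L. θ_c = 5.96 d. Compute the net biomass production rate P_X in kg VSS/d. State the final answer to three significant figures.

P_X ≈ 4010 kg VSS/d

For a completely mixed reactor with recycle the Lawrence–McCarty relation gives S = K_s·(1 + k_d·θ_c) / [θ_c·(Y·k − k_d) − 1] = 64.4 × (1 + 0.101 × 5.96) / [5.96 × (0.476 × 5.99 − 0.101) − 1] = 103.2 / 15.39 = 6.703 mg/L.
The observed yield is Y_obs = Y/(1 + k_d·θ_c) = 0.476 / (1 + 0.101 × 5.96) = 0.476 / 1.602 = 0.2971 g VSS per g BOD₅ removed.
Q·(S₀ − S) = 53500 × (259 − 6.70) × 10⁻³ = 13498 kg/d removed.
P_X = Y_obs · Q(S₀ − S) = 0.2971 × 13498 = 4011 kg VSS/d.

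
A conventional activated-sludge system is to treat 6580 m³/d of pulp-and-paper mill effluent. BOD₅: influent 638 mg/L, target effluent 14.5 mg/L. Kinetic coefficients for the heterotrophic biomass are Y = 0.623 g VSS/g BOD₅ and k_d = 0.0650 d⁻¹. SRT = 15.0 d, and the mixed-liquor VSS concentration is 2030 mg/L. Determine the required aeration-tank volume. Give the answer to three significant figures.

V ≈ 9560 m³

From the SRT design equation V = Y Q (S₀−S) θ_c / [X (1 + k_d θ_c)] = 0.623 × 6580 × (638 − 14.5) × 15.0 / [2030 × (1 + 0.0650 × 15.0)] = 3.83×10^7 / 4009 = 9563 m³.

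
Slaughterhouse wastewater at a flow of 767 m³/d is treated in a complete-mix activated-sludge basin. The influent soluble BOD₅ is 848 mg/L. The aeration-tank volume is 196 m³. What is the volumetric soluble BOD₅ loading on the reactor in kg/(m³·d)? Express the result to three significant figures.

L_v = Q S₀ / V = 767 × 848 × 10⁻³ / 196.0 = 3.318 kg/(m³·d).

L_v ≈ 3.32 kg soluble BOD₅/(m³·d)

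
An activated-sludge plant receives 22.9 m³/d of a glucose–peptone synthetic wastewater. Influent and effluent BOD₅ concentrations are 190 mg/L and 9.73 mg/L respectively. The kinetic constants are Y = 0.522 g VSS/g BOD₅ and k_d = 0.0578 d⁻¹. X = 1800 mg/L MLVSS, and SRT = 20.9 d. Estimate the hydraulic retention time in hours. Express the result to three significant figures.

From the SRT design equation V = Y Q (S₀−S) θ_c / [X (1 + k_d θ_c)] = 0.522 × 22.9 × (190 − 9.73) × 20.9 / [1800 × (1 + 0.0578 × 20.9)] = 4.5×10^4 / 3974 = 11.33 m³.
HRT = V/Q = 11.33 m³ / 22.9 m³·d⁻¹ = 0.4948 d × 24 = 11.88 h.

τ ≈ 11.9 h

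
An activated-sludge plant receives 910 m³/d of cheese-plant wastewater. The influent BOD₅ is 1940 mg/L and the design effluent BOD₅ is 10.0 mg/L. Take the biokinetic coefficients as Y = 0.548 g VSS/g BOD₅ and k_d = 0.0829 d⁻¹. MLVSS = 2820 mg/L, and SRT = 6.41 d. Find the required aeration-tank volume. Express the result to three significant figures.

V ≈ 1430 m³

From the SRT design equation V = Y Q (S₀−S) θ_c / [X (1 + k_d θ_c)] = 0.548 × 910 × (1940 − 10.0) × 6.41 / [2820 × (1 + 0.0829 × 6.41)] = 6.17×10^6 / 4319 = 1429 m³.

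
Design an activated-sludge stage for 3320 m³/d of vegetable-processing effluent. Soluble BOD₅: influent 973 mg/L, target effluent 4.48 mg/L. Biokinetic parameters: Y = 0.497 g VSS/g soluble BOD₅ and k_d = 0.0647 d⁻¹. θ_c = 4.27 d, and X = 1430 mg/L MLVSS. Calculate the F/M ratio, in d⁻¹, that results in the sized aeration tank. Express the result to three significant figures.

Rearranging the biomass balance for a CMAS with decay, V = Y·Q·ΔS·θ_c / [X·(1+k_d θ_c)] = 0.497 × 3320 × (973 − 4.48) × 4.27 / [1430 × (1 + 0.0647 × 4.27)] = 6.82×10^6 / 1825 = 3739 m³.
F/M = Q·S₀ / (V·X) = 3320 × 973 / (3739 × 1430) = 0.6042 g soluble BOD₅·(g VSS·d)⁻¹.

F/M ≈ 0.604 d⁻¹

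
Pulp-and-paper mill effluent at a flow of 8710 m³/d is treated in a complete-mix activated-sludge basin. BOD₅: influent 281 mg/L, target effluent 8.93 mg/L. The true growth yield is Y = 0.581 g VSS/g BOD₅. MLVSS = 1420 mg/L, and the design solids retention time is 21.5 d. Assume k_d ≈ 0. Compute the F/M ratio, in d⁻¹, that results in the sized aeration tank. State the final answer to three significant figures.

V·X = Y·Q·ΔS·θ_c gives V = 0.581 × 8710 × (281 − 8.93) × 21.5 / 1420 = 20846 m³.
F/M = Q·S₀ / (V·X) = 8710 × 281 / (20846 × 1420) = 0.08268 g BOD₅·(g VSS·d)⁻¹.

F/M ≈ 0.0827 d⁻¹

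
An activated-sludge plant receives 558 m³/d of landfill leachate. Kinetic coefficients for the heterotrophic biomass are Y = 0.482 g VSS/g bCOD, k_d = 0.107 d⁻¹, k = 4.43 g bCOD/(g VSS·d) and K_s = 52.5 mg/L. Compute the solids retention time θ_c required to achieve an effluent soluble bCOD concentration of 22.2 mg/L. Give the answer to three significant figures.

At the target effluent, Y k S/(K_s+S) = 0.482×4.43×22.2/74.70 = 0.6346 d⁻¹.
Then 1/θ_c = μ − k_d = 0.6346 − 0.107 = 0.5276 d⁻¹, giving θ_c = 1.895 d.

θ_c ≈ 1.90 d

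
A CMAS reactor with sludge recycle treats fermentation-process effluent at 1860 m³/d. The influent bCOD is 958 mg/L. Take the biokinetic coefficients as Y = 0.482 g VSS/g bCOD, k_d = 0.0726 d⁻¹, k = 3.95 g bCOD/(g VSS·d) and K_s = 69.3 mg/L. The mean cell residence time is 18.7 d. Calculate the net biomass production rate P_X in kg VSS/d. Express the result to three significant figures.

From the Monod/SRT balance for a CMAS, S = K_s·(1+k_d θ_c)/[θ_c·(Y k − k_d) − 1] = 69.3 × (1 + 0.0726 × 18.7) / [18.7 × (0.482 × 3.95 − 0.0726) − 1] = 163.4 / 33.25 = 4.914 mg/L.
Y_obs = Y / (1 + k_d θ_c) = 0.482 / (1 + 0.0726 × 18.7) = 0.482 / 2.358 = 0.2044.
Q·(S₀ − S) = 1860 × (958 − 4.91) × 10⁻³ = 1773 kg/d removed.
P_X = Y_obs · Q(S₀ − S) = 0.2044 × 1773 = 362.4 kg VSS/d.

P_X ≈ 362 kg VSS/d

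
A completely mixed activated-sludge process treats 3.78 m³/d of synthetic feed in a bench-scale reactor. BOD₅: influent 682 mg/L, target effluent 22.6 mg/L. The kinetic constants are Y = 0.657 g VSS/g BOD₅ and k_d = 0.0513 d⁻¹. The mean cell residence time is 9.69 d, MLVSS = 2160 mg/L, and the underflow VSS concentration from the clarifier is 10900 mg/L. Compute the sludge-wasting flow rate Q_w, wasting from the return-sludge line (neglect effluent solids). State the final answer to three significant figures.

Steady-state biomass mass balance: V·X·(1 + k_d·θ_c) = Y·Q·(S₀ − S)·θ_c, so V = 0.657 × 3.78 × (682 − 22.6) × 9.69 / [2160 × (1 + 0.0513 × 9.69)] = 1.59×10^4 / 3234 = 4.907 m³.
θ_c = V·X/(Q_w·X_r) when wasting from the recycle, so Q_w = V·X/(θ_c·X_r) = 4.907 × 2160 / (9.69 × 10900) = 0.1004 m³/d.

Q_w ≈ 0.100 m³/d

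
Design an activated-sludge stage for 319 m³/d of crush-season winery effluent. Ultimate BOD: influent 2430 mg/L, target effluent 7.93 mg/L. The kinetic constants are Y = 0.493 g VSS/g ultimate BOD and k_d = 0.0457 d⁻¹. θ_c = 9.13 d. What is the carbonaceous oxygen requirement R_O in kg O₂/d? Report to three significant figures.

R_O ≈ 391 kg O₂/d

Observed yield with endogenous decay: Y_obs = Y / (1 + k_d·θ_c) = 0.493 / (1 + 0.0457 × 9.13) = 0.493 / 1.417 = 0.3479 g VSS/g ultimate BOD.
Substrate removed = Q·(S₀ − S) = 319 m³/d × (2430 − 7.93) g/m³ = 7.73×10^5 g/d = 772.6 kg/d.
P_X = Y_obs·Q·(S₀ − S) = 0.3479 × 772.6 = 268.8 kg VSS/d.
Carbonaceous O₂ demand = substrate oxidised − cell-mass equivalent = 772.6 − 1.42 × 268.8 = 391.0 kg O₂/d.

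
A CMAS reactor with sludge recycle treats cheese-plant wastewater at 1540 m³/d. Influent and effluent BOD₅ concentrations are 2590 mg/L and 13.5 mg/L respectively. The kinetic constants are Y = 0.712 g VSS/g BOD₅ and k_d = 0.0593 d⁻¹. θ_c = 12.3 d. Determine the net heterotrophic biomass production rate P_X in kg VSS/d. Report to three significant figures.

P_X ≈ 1630 kg VSS/d

Correct the yield for decay: Y_obs = Y/(1 + k_d θ_c) = 0.712 / (1 + 0.0593 × 12.3) = 0.712 / 1.729 = 0.4117.
ΔS = 2590 − 13.5 = 2576 mg/L, so the substrate removal rate is 1540 × 2576/1000 = 3968 kg BOD₅/d.
Net biomass production P_X = Y_obs × Q·(S₀ − S) = 0.4117 × 3968 = 1634 kg VSS/d.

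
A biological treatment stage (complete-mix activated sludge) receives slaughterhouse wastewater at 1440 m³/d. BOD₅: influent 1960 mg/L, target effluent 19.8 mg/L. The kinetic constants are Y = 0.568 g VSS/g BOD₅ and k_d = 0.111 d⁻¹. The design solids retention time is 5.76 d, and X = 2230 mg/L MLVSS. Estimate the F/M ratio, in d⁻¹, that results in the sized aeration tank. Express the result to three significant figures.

F/M ≈ 0.506 d⁻¹

Steady-state biomass mass balance: V·X·(1 + k_d·θ_c) = Y·Q·(S₀ − S)·θ_c, so V = 0.568 × 1440 × (1960 − 19.8) × 5.76 / [2230 × (1 + 0.111 × 5.76)] = 9.14×10^6 / 3656 = 2500 m³.
Food-to-microorganism ratio F/M = Q S₀ / (V X) = 1440 × 1960 / (2500 × 2230) = 0.5062 d⁻¹.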